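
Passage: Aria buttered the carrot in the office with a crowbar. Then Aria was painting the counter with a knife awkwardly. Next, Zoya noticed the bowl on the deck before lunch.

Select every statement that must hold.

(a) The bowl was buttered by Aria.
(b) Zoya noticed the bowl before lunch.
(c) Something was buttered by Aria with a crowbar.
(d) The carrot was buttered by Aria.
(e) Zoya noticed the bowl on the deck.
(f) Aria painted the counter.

(a) Not entailed — Aria buttered the carrot, not the bowl; the bowl belongs to the noticing event.
(b) Entailed — every conjunct here is already in the original noticing event.
(c) Entailed — dropping 'in the office' and generalizing the patient leaves a sub-description the original still satisfies.
(d) Entailed — dropping 'in the office', 'with a crowbar' leaves a sub-description the original still satisfies.
(e) Entailed — the original entails any weakening of itself; this just drops 'before lunch'.
(f) Not entailed — 'was painting' is progressive on an accomplishment; it does not entail the completed 'painted'.

(b), (c), (d), (e)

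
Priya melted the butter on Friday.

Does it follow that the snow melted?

no

Nothing is said about any snow; only the butter is affected.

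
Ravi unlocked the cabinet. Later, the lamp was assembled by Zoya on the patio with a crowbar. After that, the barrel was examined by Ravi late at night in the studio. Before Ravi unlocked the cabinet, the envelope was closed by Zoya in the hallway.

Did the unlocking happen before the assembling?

The narrative orders the unlocking before the assembling.

yes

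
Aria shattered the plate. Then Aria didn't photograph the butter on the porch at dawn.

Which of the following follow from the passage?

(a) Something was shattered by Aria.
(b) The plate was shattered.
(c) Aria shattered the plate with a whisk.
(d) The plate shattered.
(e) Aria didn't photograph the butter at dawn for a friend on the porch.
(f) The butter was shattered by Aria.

(a), (b), (d), (e)

(a) Entailed — every conjunct here is already in the original shattering event.
(b) Entailed — generalizing the agent leaves a sub-description the original still satisfies.
(c) Not entailed — 'with a whisk' adds information not in the original event.
(d) Entailed — 'Aria shattered the plate' is causative; it entails the inchoative 'the plate shattered'.
(e) Entailed — under negation, adding a further restriction is entailed: if no such photographing event occurred, none occurred for a friend either.
(f) Not entailed — Aria shattered the plate, not the butter; the butter belongs to the photographing event.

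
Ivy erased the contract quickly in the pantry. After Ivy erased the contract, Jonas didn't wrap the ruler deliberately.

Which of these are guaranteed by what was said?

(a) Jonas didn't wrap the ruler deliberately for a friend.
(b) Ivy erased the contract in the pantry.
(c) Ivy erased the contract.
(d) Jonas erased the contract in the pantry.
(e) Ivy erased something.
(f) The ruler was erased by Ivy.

(a), (b), (c), (e)

(a) Entailed — under negation, adding a further restriction is entailed: if no such wrapping event occurred, none occurred for a friend either.
(b) Entailed — the original entails any weakening of itself; this just drops 'quickly'.
(c) Entailed — every conjunct here is already in the original erasing event.
(d) Not entailed — the passage has Ivy erasing the contract, not Jonas.
(e) Entailed — the original entails any weakening of itself; this just drops 'in the pantry', 'quickly' and generalizes the patient.
(f) Not entailed — Ivy erased the contract, not the ruler; the ruler belongs to the wrapping event.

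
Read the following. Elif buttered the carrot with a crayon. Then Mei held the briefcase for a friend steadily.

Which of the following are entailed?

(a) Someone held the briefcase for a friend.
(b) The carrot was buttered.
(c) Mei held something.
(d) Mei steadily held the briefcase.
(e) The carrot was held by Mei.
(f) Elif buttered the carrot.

(a) Entailed — the original entails any weakening of itself; this just drops 'steadily' and generalizes the agent.
(b) Entailed — every conjunct here is already in the original buttering event.
(c) Entailed — dropping 'steadily', 'for a friend' and generalizing the patient leaves a sub-description the original still satisfies.
(d) Entailed — the original entails any weakening of itself; this just drops 'for a friend'.
(e) Not entailed — Mei held the briefcase, not the carrot; the carrot belongs to the buttering event.
(f) Entailed — dropping 'with a crayon' leaves a sub-description the original still satisfies.

(a), (b), (c), (d), (f)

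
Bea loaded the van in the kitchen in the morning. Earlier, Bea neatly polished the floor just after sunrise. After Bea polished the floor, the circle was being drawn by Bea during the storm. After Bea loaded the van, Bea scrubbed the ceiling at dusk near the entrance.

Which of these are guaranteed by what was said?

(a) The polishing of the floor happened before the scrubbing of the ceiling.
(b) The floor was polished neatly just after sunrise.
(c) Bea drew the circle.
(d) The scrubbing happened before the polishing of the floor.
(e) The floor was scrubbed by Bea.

(a) Entailed — the narrative places the polishing before the scrubbing.
(b) Entailed — generalizing the agent leaves a sub-description the original still satisfies.
(c) Not entailed — 'was drawing' is progressive on an accomplishment; it does not entail the completed 'drew'.
(d) Not entailed — the narrative places the polishing before the scrubbing, not after.
(e) Not entailed — Bea scrubbed the ceiling, not the floor; the floor belongs to the polishing event.

(a), (b)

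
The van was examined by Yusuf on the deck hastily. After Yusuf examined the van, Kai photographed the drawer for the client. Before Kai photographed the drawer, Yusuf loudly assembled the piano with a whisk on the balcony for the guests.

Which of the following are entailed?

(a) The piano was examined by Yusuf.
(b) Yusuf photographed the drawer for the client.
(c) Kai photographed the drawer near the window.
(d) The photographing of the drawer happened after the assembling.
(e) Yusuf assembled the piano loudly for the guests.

(d), (e)

(a) Not entailed — Yusuf examined the van, not the piano; the piano belongs to the assembling event.
(b) Not entailed — the passage has Kai photographing the drawer, not Yusuf.
(c) Not entailed — 'near the window' adds information not in the original event.
(d) Entailed — the narrative places the assembling before the photographing.
(e) Entailed — this follows by dropping conjuncts from the assembling event's description.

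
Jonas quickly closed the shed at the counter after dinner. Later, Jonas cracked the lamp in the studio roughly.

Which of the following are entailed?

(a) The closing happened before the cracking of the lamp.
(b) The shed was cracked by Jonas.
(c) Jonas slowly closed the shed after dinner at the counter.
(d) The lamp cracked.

(a), (d)

(a) Entailed — the narrative places the closing before the cracking.
(b) Not entailed — Jonas cracked the lamp, not the shed; the shed belongs to the closing event.
(c) Not entailed — 'slowly' adds a manner not in (and inconsistent with) the original.
(d) Entailed — 'Jonas cracked the lamp' is causative; it entails the inchoative 'the lamp cracked'.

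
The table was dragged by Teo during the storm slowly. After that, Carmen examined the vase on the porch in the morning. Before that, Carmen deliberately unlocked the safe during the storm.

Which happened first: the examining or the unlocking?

the unlocking

The connectives place the unlocking before the examining.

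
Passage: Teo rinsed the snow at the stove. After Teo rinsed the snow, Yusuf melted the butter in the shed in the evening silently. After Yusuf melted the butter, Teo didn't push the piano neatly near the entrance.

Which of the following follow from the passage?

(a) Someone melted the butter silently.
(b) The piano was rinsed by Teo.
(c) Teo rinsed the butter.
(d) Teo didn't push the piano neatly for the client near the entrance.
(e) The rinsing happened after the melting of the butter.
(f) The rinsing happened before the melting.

(a), (d), (f)

(a) Entailed — dropping 'in the evening', 'in the shed' and generalizing the agent leaves a sub-description the original still satisfies.
(b) Not entailed — Teo rinsed the snow, not the piano; the piano belongs to the pushing event.
(c) Not entailed — Teo rinsed the snow, not the butter; the butter belongs to the melting event.
(d) Entailed — under negation, adding a further restriction is entailed: if no such pushing event occurred, none occurred for the client either.
(e) Not entailed — the narrative places the rinsing before the melting, not after.
(f) Entailed — the narrative places the rinsing before the melting.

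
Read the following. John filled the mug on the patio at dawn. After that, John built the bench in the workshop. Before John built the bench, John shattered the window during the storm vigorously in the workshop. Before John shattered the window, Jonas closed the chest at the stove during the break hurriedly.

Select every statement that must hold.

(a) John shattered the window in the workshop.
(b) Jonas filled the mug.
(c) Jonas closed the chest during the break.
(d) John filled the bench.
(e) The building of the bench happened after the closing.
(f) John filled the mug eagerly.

(a), (c), (e)

(a) Entailed — every conjunct here is already in the original shattering event.
(b) Not entailed — the passage has John filling the mug, not Jonas.
(c) Entailed — dropping 'at the stove', 'hurriedly' leaves a sub-description the original still satisfies.
(d) Not entailed — John filled the mug, not the bench; the bench belongs to the building event.
(e) Entailed — the narrative places the closing before the building.
(f) Not entailed — 'eagerly' adds information not in the original event.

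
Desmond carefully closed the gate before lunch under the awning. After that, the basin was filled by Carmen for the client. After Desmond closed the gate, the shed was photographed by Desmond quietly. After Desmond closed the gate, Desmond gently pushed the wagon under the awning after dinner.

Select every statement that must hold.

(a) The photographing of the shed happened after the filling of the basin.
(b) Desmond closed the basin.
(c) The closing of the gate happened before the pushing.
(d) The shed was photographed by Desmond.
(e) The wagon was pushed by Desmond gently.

(c), (d), (e)

(a) Not entailed — the narrative doesn't order the filling relative to the photographing.
(b) Not entailed — Desmond closed the gate, not the basin; the basin belongs to the filling event.
(c) Entailed — the narrative places the closing before the pushing.
(d) Entailed — the original entails any weakening of itself; this just drops 'quietly'.
(e) Entailed — every conjunct here is already in the original pushing event.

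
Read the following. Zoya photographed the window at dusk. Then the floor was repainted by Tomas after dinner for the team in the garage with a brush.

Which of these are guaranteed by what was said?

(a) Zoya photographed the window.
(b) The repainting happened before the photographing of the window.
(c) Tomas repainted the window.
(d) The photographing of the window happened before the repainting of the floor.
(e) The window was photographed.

(a), (d), (e)

(a) Entailed — every conjunct here is already in the original photographing event.
(b) Not entailed — the narrative places the photographing before the repainting, not after.
(c) Not entailed — Tomas repainted the floor, not the window; the window belongs to the photographing event.
(d) Entailed — the narrative places the photographing before the repainting.
(e) Entailed — dropping 'at dusk' and generalizing the agent leaves a sub-description the original still satisfies.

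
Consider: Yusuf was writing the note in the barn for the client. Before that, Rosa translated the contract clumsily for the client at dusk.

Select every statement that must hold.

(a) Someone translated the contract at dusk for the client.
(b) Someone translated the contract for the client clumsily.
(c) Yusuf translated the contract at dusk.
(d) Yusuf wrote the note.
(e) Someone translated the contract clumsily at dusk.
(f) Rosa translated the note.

(a), (b), (e)

(a) Entailed — every conjunct here is already in the original translating event.
(b) Entailed — every conjunct here is already in the original translating event.
(c) Not entailed — the passage has Rosa translating the contract, not Yusuf.
(d) Not entailed — 'was writing' is progressive on an accomplishment; it does not entail the completed 'wrote'.
(e) Entailed — every conjunct here is already in the original translating event.
(f) Not entailed — Rosa translated the contract, not the note; the note belongs to the writing event.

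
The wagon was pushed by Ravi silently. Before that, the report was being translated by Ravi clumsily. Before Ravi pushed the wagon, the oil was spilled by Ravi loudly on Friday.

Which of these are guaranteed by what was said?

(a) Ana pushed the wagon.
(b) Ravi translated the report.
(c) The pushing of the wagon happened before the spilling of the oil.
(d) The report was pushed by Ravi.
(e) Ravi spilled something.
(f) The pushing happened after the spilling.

(a) Not entailed — the passage has Ravi pushing the wagon, not Ana.
(b) Not entailed — 'was translating' is progressive on an accomplishment; it does not entail the completed 'translated'.
(c) Not entailed — the narrative places the spilling before the pushing, not after.
(d) Not entailed — Ravi pushed the wagon, not the report; the report belongs to the translating event.
(e) Entailed — dropping 'loudly', 'on Friday' and generalizing the patient leaves a sub-description the original still satisfies.
(f) Entailed — the narrative places the spilling before the pushing.

(e), (f)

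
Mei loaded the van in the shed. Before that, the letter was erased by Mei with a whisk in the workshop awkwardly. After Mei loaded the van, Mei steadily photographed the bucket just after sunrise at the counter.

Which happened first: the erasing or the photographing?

the erasing

The connectives place the erasing before the photographing.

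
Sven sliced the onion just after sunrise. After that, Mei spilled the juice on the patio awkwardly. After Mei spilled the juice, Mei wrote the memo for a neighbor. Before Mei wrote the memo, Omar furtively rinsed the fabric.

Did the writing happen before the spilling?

The narrative orders the spilling before the writing.

no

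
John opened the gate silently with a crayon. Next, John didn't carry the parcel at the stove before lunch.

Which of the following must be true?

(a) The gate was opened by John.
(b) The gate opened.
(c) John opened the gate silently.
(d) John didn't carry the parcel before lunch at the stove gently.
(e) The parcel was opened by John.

(a), (b), (c), (d)

(a) Entailed — dropping 'with a crayon', 'silently' leaves a sub-description the original still satisfies.
(b) Entailed — 'John opened the gate' is causative; it entails the inchoative 'the gate opened'.
(c) Entailed — every conjunct here is already in the original opening event.
(d) Entailed — under negation, adding a further restriction is entailed: if no such carrying event occurred, none occurred gently either.
(e) Not entailed — John opened the gate, not the parcel; the parcel belongs to the carrying event.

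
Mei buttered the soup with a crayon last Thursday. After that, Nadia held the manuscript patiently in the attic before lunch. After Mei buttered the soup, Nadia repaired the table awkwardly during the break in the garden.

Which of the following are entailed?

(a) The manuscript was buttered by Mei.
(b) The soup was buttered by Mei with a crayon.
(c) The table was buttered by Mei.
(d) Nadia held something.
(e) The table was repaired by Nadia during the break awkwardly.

(b), (d), (e)

(a) Not entailed — Mei buttered the soup, not the manuscript; the manuscript belongs to the holding event.
(b) Entailed — this follows by dropping conjuncts from the buttering event's description.
(c) Not entailed — Mei buttered the soup, not the table; the table belongs to the repairing event.
(d) Entailed — every conjunct here is already in the original holding event.
(e) Entailed — this follows by dropping conjuncts from the repairing event's description.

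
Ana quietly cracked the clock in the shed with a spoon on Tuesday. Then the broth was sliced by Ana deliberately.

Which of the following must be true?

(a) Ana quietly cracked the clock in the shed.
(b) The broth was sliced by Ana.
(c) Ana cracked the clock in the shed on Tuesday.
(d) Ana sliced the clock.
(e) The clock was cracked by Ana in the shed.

(a) Entailed — dropping 'on Tuesday', 'with a spoon' leaves a sub-description the original still satisfies.
(b) Entailed — this follows by dropping conjuncts from the slicing event's description.
(c) Entailed — the original entails any weakening of itself; this just drops 'quietly', 'with a spoon'.
(d) Not entailed — Ana sliced the broth, not the clock; the clock belongs to the cracking event.
(e) Entailed — the original entails any weakening of itself; this just drops 'on Tuesday', 'quietly', 'with a spoon'.

(a), (b), (c), (e)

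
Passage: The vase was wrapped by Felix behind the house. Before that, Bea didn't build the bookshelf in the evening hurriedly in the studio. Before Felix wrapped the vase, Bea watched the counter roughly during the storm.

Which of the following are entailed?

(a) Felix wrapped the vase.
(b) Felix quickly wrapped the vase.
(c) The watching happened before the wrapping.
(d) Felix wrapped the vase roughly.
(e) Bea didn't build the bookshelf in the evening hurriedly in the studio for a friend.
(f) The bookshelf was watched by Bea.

(a), (c), (e)

(a) Entailed — this follows by dropping conjuncts from the wrapping event's description.
(b) Not entailed — 'quickly' adds information not in the original event.
(c) Entailed — the narrative places the watching before the wrapping.
(d) Not entailed — 'roughly' adds information not in the original event.
(e) Entailed — under negation, adding a further restriction is entailed: if no such building event occurred, none occurred for a friend either.
(f) Not entailed — Bea watched the counter, not the bookshelf; the bookshelf belongs to the building event.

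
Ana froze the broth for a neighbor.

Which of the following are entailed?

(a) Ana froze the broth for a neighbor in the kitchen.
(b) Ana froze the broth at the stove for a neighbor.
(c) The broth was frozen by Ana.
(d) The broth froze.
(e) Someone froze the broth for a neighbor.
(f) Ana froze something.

(c), (d), (e), (f)

(a) Not entailed — 'in the kitchen' adds information not in the original event.
(b) Not entailed — 'at the stove' adds information not in the original event.
(c) Entailed — this follows by dropping conjuncts from the freezing event's description.
(d) Entailed — 'Ana froze the broth' is causative; it entails the inchoative 'the broth froze'.
(e) Entailed — every conjunct here is already in the original freezing event.
(f) Entailed — dropping 'for a neighbor' and generalizing the patient leaves a sub-description the original still satisfies.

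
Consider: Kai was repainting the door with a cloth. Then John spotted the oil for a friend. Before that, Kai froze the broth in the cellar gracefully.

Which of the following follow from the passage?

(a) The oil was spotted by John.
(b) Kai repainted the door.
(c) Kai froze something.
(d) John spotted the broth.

(a) Entailed — this follows by dropping conjuncts from the spotting event's description.
(b) Not entailed — 'was repainting' is progressive on an accomplishment; it does not entail the completed 'repainted'.
(c) Entailed — the original entails any weakening of itself; this just drops 'in the cellar', 'gracefully' and generalizes the patient.
(d) Not entailed — John spotted the oil, not the broth; the broth belongs to the freezing event.

(a), (c)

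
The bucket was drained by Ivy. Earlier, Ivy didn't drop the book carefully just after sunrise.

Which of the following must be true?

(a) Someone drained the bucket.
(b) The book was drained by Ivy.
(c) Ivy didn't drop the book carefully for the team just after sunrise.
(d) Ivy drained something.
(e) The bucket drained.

(a) Entailed — this follows by dropping conjuncts from the draining event's description.
(b) Not entailed — Ivy drained the bucket, not the book; the book belongs to the dropping event.
(c) Entailed — under negation, adding a further restriction is entailed: if no such dropping event occurred, none occurred for the team either.
(d) Entailed — generalizing the patient leaves a sub-description the original still satisfies.
(e) Entailed — 'Ivy drained the bucket' is causative; it entails the inchoative 'the bucket drained'.

(a), (c), (d), (e)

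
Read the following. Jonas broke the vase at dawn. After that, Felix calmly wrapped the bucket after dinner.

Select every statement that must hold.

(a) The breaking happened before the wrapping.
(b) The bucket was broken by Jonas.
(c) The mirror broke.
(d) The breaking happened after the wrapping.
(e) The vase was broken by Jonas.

(a), (e)

(a) Entailed — the narrative places the breaking before the wrapping.
(b) Not entailed — Jonas broke the vase, not the bucket; the bucket belongs to the wrapping event.
(c) Not entailed — the vase is what broke, not the mirror.
(d) Not entailed — the narrative places the breaking before the wrapping, not after.
(e) Entailed — the original entails any weakening of itself; this just drops 'at dawn'.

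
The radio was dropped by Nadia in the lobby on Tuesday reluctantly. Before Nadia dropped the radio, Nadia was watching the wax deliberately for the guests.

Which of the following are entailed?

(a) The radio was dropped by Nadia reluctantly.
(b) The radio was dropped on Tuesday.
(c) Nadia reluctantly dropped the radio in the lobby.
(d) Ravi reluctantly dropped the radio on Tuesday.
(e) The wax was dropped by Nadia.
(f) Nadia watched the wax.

(a) Entailed — the original entails any weakening of itself; this just drops 'on Tuesday', 'in the lobby'.
(b) Entailed — this follows by dropping conjuncts from the dropping event's description.
(c) Entailed — the original entails any weakening of itself; this just drops 'on Tuesday'.
(d) Not entailed — the passage has Nadia dropping the radio, not Ravi.
(e) Not entailed — Nadia dropped the radio, not the wax; the wax belongs to the watching event.
(f) Entailed — 'watch' is an activity; 'was watching' entails that some watching happened, so 'watched' holds.

(a), (b), (c), (f)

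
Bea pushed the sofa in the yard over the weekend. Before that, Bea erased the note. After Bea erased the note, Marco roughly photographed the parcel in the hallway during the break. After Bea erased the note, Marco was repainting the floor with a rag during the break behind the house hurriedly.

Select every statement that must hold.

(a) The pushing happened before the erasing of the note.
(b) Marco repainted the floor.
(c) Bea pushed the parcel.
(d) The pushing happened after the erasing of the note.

(d)

(a) Not entailed — the narrative places the erasing before the pushing, not after.
(b) Not entailed — 'was repainting' is progressive on an accomplishment; it does not entail the completed 'repainted'.
(c) Not entailed — Bea pushed the sofa, not the parcel; the parcel belongs to the photographing event.
(d) Entailed — the narrative places the erasing before the pushing.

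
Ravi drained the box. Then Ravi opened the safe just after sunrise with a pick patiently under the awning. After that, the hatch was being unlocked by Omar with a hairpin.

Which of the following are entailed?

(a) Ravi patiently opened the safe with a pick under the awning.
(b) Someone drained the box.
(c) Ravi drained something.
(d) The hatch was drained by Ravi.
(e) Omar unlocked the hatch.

(a), (b), (c)

(a) Entailed — dropping 'just after sunrise' leaves a sub-description the original still satisfies.
(b) Entailed — every conjunct here is already in the original draining event.
(c) Entailed — generalizing the patient leaves a sub-description the original still satisfies.
(d) Not entailed — Ravi drained the box, not the hatch; the hatch belongs to the unlocking event.
(e) Not entailed — 'was unlocking' is progressive on an accomplishment; it does not entail the completed 'unlocked'.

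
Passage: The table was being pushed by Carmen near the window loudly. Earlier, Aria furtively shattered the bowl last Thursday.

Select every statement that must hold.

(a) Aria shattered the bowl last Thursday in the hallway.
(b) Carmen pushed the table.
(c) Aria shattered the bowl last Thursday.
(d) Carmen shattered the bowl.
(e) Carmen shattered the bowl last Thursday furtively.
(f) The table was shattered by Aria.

(a) Not entailed — 'in the hallway' adds information not in the original event.
(b) Entailed — 'push' is an activity; 'was pushing' entails that some pushing happened, so 'pushed' holds.
(c) Entailed — every conjunct here is already in the original shattering event.
(d) Not entailed — the passage has Aria shattering the bowl, not Carmen.
(e) Not entailed — the passage has Aria shattering the bowl, not Carmen.
(f) Not entailed — Aria shattered the bowl, not the table; the table belongs to the pushing event.

(b), (c)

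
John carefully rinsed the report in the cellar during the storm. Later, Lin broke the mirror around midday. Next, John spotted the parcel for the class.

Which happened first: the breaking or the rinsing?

The connectives place the rinsing before the breaking.

the rinsing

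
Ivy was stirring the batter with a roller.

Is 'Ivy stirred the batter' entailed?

'stir' is atelic; if Ivy was stirring the batter, then Ivy stirred the batter (for some time).

yes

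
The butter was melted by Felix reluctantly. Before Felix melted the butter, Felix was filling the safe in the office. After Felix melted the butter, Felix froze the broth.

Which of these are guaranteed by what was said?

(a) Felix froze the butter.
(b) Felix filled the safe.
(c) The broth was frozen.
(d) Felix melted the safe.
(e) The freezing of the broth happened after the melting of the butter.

(a) Not entailed — Felix froze the broth, not the butter; the butter belongs to the melting event.
(b) Not entailed — 'was filling' is progressive on an accomplishment; it does not entail the completed 'filled'.
(c) Entailed — this follows by dropping conjuncts from the freezing event's description.
(d) Not entailed — Felix melted the butter, not the safe; the safe belongs to the filling event.
(e) Entailed — the narrative places the melting before the freezing.

(c), (e)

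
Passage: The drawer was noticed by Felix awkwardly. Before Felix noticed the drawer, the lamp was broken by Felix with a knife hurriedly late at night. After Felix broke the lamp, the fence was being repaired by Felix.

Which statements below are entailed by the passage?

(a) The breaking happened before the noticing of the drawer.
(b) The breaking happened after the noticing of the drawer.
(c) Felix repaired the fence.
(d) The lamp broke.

(a) Entailed — the narrative places the breaking before the noticing.
(b) Not entailed — the narrative places the breaking before the noticing, not after.
(c) Not entailed — 'was repairing' is progressive on an accomplishment; it does not entail the completed 'repaired'.
(d) Entailed — 'Felix broke the lamp' is causative; it entails the inchoative 'the lamp broke'.

(a), (d)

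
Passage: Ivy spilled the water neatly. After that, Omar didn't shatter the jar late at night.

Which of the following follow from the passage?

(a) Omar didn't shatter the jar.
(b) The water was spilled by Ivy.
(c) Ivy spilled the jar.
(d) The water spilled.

(a) Not entailed — dropping 'late at night' under negation is not valid — the original leaves open that Omar shattered the jar some other way.
(b) Entailed — dropping 'neatly' leaves a sub-description the original still satisfies.
(c) Not entailed — Ivy spilled the water, not the jar; the jar belongs to the shattering event.
(d) Entailed — 'Ivy spilled the water' is causative; it entails the inchoative 'the water spilled'.

(b), (d)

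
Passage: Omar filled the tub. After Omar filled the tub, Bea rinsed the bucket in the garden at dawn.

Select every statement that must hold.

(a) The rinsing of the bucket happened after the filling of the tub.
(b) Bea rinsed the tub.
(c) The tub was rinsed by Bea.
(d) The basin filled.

(a) Entailed — the narrative places the filling before the rinsing.
(b) Not entailed — Bea rinsed the bucket, not the tub; the tub belongs to the filling event.
(c) Not entailed — Bea rinsed the bucket, not the tub; the tub belongs to the filling event.
(d) Not entailed — the tub is what filled, not the basin.

(a)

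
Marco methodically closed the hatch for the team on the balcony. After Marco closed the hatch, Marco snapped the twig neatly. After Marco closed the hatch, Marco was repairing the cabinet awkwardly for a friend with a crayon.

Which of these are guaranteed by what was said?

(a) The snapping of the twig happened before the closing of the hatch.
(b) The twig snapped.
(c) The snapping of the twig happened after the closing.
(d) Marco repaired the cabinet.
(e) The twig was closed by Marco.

(b), (c)

(a) Not entailed — the narrative places the closing before the snapping, not after.
(b) Entailed — 'Marco snapped the twig' is causative; it entails the inchoative 'the twig snapped'.
(c) Entailed — the narrative places the closing before the snapping.
(d) Not entailed — 'was repairing' is progressive on an accomplishment; it does not entail the completed 'repaired'.
(e) Not entailed — Marco closed the hatch, not the twig; the twig belongs to the snapping event.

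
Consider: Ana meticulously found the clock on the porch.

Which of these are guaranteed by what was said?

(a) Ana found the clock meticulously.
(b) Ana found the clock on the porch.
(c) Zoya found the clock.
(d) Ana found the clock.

(a) Entailed — every conjunct here is already in the original finding event.
(b) Entailed — every conjunct here is already in the original finding event.
(c) Not entailed — the passage has Ana finding the clock, not Zoya.
(d) Entailed — this follows by dropping conjuncts from the finding event's description.

(a), (b), (d)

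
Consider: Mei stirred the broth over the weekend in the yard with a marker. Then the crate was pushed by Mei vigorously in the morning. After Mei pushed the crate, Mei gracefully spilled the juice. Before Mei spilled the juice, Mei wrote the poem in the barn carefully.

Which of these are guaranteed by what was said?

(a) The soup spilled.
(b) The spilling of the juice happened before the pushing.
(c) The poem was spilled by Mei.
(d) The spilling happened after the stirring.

(a) Not entailed — the juice is what spilled, not the soup.
(b) Not entailed — the narrative places the pushing before the spilling, not after.
(c) Not entailed — Mei spilled the juice, not the poem; the poem belongs to the writing event.
(d) Entailed — the narrative places the stirring before the spilling.

(d)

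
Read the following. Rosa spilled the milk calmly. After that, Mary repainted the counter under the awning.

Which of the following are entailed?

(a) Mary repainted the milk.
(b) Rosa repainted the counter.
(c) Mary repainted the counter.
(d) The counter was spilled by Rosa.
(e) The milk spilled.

(c), (e)

(a) Not entailed — Mary repainted the counter, not the milk; the milk belongs to the spilling event.
(b) Not entailed — the passage has Mary repainting the counter, not Rosa.
(c) Entailed — this follows by dropping conjuncts from the repainting event's description.
(d) Not entailed — Rosa spilled the milk, not the counter; the counter belongs to the repainting event.
(e) Entailed — 'Rosa spilled the milk' is causative; it entails the inchoative 'the milk spilled'.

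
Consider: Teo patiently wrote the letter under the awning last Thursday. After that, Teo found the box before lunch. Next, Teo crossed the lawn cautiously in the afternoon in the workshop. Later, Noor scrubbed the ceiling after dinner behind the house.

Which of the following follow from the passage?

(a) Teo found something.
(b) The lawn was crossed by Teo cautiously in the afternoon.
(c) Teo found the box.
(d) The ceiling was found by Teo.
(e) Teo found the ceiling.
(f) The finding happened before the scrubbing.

(a), (b), (c), (f)

(a) Entailed — every conjunct here is already in the original finding event.
(b) Entailed — this follows by dropping conjuncts from the crossing event's description.
(c) Entailed — this follows by dropping conjuncts from the finding event's description.
(d) Not entailed — Teo found the box, not the ceiling; the ceiling belongs to the scrubbing event.
(e) Not entailed — Teo found the box, not the ceiling; the ceiling belongs to the scrubbing event.
(f) Entailed — the narrative places the finding before the scrubbing.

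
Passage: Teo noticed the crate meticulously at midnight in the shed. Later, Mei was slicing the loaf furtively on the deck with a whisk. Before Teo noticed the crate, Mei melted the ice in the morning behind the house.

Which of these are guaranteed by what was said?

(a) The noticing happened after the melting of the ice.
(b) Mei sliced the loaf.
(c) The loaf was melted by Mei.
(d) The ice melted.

(a), (d)

(a) Entailed — the narrative places the melting before the noticing.
(b) Not entailed — 'was slicing' is progressive on an accomplishment; it does not entail the completed 'sliced'.
(c) Not entailed — Mei melted the ice, not the loaf; the loaf belongs to the slicing event.
(d) Entailed — 'Mei melted the ice' is causative; it entails the inchoative 'the ice melted'.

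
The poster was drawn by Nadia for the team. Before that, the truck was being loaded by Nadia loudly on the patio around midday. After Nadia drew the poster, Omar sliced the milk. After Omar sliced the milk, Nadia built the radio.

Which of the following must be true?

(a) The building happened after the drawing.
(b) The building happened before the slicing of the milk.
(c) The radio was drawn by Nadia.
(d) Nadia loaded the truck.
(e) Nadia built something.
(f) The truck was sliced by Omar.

(a), (e)

(a) Entailed — the narrative places the drawing before the building.
(b) Not entailed — the narrative places the slicing before the building, not after.
(c) Not entailed — Nadia drew the poster, not the radio; the radio belongs to the building event.
(d) Not entailed — 'was loading' is progressive on an accomplishment; it does not entail the completed 'loaded'.
(e) Entailed — this follows by dropping conjuncts from the building event's description.
(f) Not entailed — Omar sliced the milk, not the truck; the truck belongs to the loading event.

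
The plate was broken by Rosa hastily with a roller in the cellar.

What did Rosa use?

a roller

'with a roller' marks the instrument of the breaking event.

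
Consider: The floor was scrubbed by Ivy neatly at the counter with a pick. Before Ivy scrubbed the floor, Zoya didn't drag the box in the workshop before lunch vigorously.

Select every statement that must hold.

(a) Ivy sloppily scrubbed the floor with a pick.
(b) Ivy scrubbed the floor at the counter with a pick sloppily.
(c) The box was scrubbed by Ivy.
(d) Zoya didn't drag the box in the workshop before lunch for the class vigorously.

(a) Not entailed — 'sloppily' adds a manner not in (and inconsistent with) the original.
(b) Not entailed — 'sloppily' adds a manner not in (and inconsistent with) the original.
(c) Not entailed — Ivy scrubbed the floor, not the box; the box belongs to the dragging event.
(d) Entailed — under negation, adding a further restriction is entailed: if no such dragging event occurred, none occurred for the class either.

(d)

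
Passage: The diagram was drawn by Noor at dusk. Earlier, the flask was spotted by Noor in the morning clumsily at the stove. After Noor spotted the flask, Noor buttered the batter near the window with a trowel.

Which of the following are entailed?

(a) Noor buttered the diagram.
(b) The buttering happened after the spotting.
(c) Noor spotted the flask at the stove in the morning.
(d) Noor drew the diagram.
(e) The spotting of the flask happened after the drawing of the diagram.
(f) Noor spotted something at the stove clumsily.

(a) Not entailed — Noor buttered the batter, not the diagram; the diagram belongs to the drawing event.
(b) Entailed — the narrative places the spotting before the buttering.
(c) Entailed — the original entails any weakening of itself; this just drops 'clumsily'.
(d) Entailed — this follows by dropping conjuncts from the drawing event's description.
(e) Not entailed — the narrative places the spotting before the drawing, not after.
(f) Entailed — the original entails any weakening of itself; this just drops 'in the morning' and generalizes the patient.

(b), (c), (d), (f)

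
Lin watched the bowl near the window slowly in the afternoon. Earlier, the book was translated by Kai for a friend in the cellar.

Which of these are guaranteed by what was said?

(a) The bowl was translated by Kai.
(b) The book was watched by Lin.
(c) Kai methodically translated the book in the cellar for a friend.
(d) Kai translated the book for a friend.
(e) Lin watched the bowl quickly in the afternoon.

(d)

(a) Not entailed — Kai translated the book, not the bowl; the bowl belongs to the watching event.
(b) Not entailed — Lin watched the bowl, not the book; the book belongs to the translating event.
(c) Not entailed — 'methodically' adds information not in the original event.
(d) Entailed — the original entails any weakening of itself; this just drops 'in the cellar'.
(e) Not entailed — 'quickly' adds a manner not in (and inconsistent with) the original.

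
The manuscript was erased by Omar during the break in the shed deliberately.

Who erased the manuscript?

'Omar' marks the agent of the erasing event.

Omar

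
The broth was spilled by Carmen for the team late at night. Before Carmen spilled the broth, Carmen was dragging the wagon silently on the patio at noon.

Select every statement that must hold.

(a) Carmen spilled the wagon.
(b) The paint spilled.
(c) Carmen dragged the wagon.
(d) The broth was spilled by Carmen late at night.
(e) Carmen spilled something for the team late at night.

(c), (d), (e)

(a) Not entailed — Carmen spilled the broth, not the wagon; the wagon belongs to the dragging event.
(b) Not entailed — the broth is what spilled, not the paint.
(c) Entailed — 'drag' is an activity; 'was dragging' entails that some dragging happened, so 'dragged' holds.
(d) Entailed — every conjunct here is already in the original spilling event.
(e) Entailed — the original entails any weakening of itself; this just generalizes the patient.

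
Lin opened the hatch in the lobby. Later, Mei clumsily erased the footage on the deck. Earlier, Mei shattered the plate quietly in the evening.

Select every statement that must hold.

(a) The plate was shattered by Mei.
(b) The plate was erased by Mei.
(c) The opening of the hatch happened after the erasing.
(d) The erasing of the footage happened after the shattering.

(a), (d)

(a) Entailed — dropping 'in the evening', 'quietly' leaves a sub-description the original still satisfies.
(b) Not entailed — Mei erased the footage, not the plate; the plate belongs to the shattering event.
(c) Not entailed — the narrative places the opening before the erasing, not after.
(d) Entailed — the narrative places the shattering before the erasing.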